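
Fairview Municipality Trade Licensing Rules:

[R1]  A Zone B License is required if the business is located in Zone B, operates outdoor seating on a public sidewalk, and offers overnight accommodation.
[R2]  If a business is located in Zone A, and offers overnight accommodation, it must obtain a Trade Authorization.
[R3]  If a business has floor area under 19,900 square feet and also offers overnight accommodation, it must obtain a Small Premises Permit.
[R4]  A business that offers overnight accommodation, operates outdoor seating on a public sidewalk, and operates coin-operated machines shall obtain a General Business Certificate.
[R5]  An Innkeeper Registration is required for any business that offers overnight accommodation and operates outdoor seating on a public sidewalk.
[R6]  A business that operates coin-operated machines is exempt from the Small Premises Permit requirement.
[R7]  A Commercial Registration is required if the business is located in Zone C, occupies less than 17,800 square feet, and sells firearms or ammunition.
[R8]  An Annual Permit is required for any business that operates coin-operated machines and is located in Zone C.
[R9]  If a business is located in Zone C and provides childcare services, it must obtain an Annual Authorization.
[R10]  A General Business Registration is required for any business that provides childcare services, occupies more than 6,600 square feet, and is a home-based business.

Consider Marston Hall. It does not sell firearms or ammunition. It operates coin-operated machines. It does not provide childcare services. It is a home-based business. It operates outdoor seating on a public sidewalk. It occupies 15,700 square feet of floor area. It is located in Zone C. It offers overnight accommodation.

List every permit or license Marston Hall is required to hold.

Annual Permit, General Business Certificate, Innkeeper Registration

[R1] is located in Zone C (not: is located in Zone B); operates outdoor seating on a public sidewalk; offers overnight accommodation → Zone B License not required.
[R2] is located in Zone C (not: is located in Zone A); offers overnight accommodation → Trade Authorization not required.
[R3] floor area 15,700 square feet < 19,900 square feet; offers overnight accommodation → Small Premises Permit required.
[R4] offers overnight accommodation; operates outdoor seating on a public sidewalk; operates coin-operated machines → General Business Certificate required.
[R5] offers overnight accommodation; operates outdoor seating on a public sidewalk → Innkeeper Registration required.
[R6] operates coin-operated machines → exempt from Small Premises Permit.
[R7] is located in Zone C; floor area 15,700 square feet < 17,800 square feet; does not sell firearms or ammunition → Commercial Registration not required.
[R8] operates coin-operated machines; is located in Zone C → Annual Permit required.
[R9] is located in Zone C; does not provide childcare services → Annual Authorization not required.
[R10] does not provide childcare services; floor area 15,700 square feet > 6,600 square feet; is a home-based business → General Business Registration not required.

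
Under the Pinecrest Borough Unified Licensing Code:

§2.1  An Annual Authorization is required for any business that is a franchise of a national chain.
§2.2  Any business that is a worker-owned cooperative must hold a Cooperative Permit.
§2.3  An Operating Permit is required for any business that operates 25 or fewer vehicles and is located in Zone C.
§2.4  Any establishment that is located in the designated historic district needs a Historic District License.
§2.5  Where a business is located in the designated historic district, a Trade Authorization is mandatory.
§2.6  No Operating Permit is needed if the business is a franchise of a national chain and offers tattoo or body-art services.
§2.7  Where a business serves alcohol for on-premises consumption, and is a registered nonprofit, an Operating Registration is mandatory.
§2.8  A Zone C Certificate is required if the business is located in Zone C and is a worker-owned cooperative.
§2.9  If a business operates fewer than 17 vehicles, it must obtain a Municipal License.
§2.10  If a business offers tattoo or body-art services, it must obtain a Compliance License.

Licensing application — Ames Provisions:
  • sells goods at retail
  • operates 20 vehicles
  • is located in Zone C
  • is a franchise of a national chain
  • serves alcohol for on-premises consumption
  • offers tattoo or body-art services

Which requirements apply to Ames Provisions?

Annual Authorization, Compliance License

§2.1 is a franchise of a national chain → Annual Authorization required.
§2.2 is a franchise of a national chain (not: is a worker-owned cooperative) → Cooperative Permit not required.
§2.3 vehicles 20 ≤ 25; is located in Zone C → Operating Permit required.
§2.4 is located in Zone C (not: is located in the designated historic district) → Historic District License not required.
§2.5 is located in Zone C (not: is located in the designated historic district) → Trade Authorization not required.
§2.6 is a franchise of a national chain; offers tattoo or body-art services → exempt from Operating Permit.
§2.7 serves alcohol for on-premises consumption; is a franchise of a national chain (not: is a registered nonprofit) → Operating Registration not required.
§2.8 is located in Zone C; is a franchise of a national chain (not: is a worker-owned cooperative) → Zone C Certificate not required.
§2.9 vehicles 20 ≥ 17 → Municipal License not required.
§2.10 offers tattoo or body-art services → Compliance License required.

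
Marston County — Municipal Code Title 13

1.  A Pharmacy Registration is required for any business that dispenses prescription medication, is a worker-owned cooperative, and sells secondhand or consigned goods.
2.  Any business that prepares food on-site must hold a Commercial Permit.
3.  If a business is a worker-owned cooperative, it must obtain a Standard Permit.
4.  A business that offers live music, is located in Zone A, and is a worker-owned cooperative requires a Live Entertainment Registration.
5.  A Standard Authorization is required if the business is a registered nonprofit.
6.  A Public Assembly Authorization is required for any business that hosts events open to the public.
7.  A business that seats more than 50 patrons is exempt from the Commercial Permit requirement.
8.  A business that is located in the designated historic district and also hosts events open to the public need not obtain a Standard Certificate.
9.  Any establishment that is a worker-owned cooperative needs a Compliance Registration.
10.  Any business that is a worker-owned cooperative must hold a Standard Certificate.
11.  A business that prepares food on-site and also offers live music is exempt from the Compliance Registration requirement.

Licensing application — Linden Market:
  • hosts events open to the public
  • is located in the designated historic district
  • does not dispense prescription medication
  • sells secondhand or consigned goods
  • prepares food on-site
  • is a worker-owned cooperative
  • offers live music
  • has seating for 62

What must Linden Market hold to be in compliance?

Public Assembly Authorization, Standard Permit

1. does not dispense prescription medication; is a worker-owned cooperative; sells secondhand or consigned goods → Pharmacy Registration not required.
2. prepares food on-site → Commercial Permit required.
3. is a worker-owned cooperative → Standard Permit required.
4. offers live music; is located in the designated historic district (not: is located in Zone A); is a worker-owned cooperative → Live Entertainment Registration not required.
5. is a worker-owned cooperative (not: is a registered nonprofit) → Standard Authorization not required.
6. hosts events open to the public → Public Assembly Authorization required.
7. seating 62 > 50 → exempt from Commercial Permit.
8. is located in the designated historic district; hosts events open to the public → exempt from Standard Certificate.
9. is a worker-owned cooperative → Compliance Registration required.
10. is a worker-owned cooperative → Standard Certificate required.
11. prepares food on-site; offers live music → exempt from Compliance Registration.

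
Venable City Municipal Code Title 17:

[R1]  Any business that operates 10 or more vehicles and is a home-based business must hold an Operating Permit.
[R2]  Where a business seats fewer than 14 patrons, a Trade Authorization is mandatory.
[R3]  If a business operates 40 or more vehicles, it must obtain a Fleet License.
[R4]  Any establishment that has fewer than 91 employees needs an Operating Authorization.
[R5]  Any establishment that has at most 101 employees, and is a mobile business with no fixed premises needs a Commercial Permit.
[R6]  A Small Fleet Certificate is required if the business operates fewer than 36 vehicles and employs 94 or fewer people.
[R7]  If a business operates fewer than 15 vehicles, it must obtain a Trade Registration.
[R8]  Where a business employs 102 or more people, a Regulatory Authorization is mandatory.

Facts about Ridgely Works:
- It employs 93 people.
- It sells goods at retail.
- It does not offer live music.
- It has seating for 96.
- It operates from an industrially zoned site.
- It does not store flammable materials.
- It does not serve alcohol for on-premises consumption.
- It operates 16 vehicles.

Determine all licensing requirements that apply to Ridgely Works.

[R1] vehicles 16 ≥ 10; operates from an industrially zoned site (not: is a home-based business) → Operating Permit not required.
[R2] seating 96 ≥ 14 → Trade Authorization not required.
[R3] vehicles 16 < 40 → Fleet License not required.
[R4] employees 93 ≥ 91 → Operating Authorization not required.
[R5] employees 93 ≤ 101; operates from an industrially zoned site (not: is a mobile business with no fixed premises) → Commercial Permit not required.
[R6] vehicles 16 < 36; employees 93 ≤ 94 → Small Fleet Certificate required.
[R7] vehicles 16 ≥ 15 → Trade Registration not required.
[R8] employees 93 < 102 → Regulatory Authorization not required.

Small Fleet Certificate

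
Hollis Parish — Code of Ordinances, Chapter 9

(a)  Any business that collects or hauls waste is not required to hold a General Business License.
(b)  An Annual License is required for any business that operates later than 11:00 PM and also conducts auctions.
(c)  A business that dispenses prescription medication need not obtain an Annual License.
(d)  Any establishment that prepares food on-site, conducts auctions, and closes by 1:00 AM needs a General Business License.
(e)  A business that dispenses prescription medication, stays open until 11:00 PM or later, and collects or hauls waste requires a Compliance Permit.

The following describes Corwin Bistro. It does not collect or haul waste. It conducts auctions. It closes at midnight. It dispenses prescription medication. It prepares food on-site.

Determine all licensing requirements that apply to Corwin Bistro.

(a) does not collect or haul waste → General Business License exemption does not apply.
(b) closes midnight, after 11:00 PM; conducts auctions → Annual License required.
(c) dispenses prescription medication → exempt from Annual License.
(d) prepares food on-site; conducts auctions; closes midnight, at/before 1:00 AM → General Business License required.
(e) dispenses prescription medication; closes midnight, after 11:00 PM; does not collect or haul waste → Compliance Permit not required.

General Business License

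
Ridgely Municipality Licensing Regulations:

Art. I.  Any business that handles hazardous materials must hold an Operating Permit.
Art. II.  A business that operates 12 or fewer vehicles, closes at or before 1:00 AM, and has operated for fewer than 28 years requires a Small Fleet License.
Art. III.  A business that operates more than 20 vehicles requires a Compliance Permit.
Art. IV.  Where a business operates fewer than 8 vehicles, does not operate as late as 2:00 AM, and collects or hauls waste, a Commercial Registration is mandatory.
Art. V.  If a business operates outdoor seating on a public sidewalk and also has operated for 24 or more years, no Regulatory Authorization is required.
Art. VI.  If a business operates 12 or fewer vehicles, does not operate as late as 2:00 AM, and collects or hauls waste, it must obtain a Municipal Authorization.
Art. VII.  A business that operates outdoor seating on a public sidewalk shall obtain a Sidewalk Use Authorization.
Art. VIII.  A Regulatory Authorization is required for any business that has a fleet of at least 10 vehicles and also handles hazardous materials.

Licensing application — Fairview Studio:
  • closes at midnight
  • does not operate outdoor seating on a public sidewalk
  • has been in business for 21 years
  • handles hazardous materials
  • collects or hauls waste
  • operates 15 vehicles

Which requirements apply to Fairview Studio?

Operating Permit, Regulatory Authorization

Art. I. handles hazardous materials → Operating Permit required.
Art. II. vehicles 15 > 12; closes midnight, at/before 1:00 AM; years in business 21 < 28 → Small Fleet License not required.
Art. III. vehicles 15 ≤ 20 → Compliance Permit not required.
Art. IV. vehicles 15 ≥ 8; closes midnight, at/before 2:00 AM; collects or hauls waste → Commercial Registration not required.
Art. V. does not operate outdoor seating on a public sidewalk; years in business 21 < 24 → Regulatory Authorization exemption does not apply.
Art. VI. vehicles 15 > 12; closes midnight, at/before 2:00 AM; collects or hauls waste → Municipal Authorization not required.
Art. VII. does not operate outdoor seating on a public sidewalk → Sidewalk Use Authorization not required.
Art. VIII. vehicles 15 ≥ 10; handles hazardous materials → Regulatory Authorization required.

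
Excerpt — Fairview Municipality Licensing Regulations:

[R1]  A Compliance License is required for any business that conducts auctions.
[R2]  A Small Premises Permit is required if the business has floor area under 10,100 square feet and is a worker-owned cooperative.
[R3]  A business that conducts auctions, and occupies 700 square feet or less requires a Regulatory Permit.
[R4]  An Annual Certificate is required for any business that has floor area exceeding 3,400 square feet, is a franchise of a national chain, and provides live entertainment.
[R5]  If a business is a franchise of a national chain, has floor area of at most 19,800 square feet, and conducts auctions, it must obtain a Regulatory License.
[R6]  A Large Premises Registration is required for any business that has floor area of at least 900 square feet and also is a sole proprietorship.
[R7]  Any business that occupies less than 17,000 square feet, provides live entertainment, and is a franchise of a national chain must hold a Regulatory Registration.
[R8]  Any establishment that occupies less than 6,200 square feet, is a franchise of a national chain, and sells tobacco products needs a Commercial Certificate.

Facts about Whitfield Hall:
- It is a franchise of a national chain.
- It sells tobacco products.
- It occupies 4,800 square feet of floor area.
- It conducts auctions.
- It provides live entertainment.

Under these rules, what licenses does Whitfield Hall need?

[R1] conducts auctions → Compliance License required.
[R2] floor area 4,800 square feet < 10,100 square feet; is a franchise of a national chain (not: is a worker-owned cooperative) → Small Premises Permit not required.
[R3] conducts auctions; floor area 4,800 square feet > 700 square feet → Regulatory Permit not required.
[R4] floor area 4,800 square feet > 3,400 square feet; is a franchise of a national chain; provides live entertainment → Annual Certificate required.
[R5] is a franchise of a national chain; floor area 4,800 square feet ≤ 19,800 square feet; conducts auctions → Regulatory License required.
[R6] floor area 4,800 square feet ≥ 900 square feet; is a franchise of a national chain (not: is a sole proprietorship) → Large Premises Registration not required.
[R7] floor area 4,800 square feet < 17,000 square feet; provides live entertainment; is a franchise of a national chain → Regulatory Registration required.
[R8] floor area 4,800 square feet < 6,200 square feet; is a franchise of a national chain; sells tobacco products → Commercial Certificate required.

Annual Certificate, Commercial Certificate, Compliance License, Regulatory License, Regulatory Registration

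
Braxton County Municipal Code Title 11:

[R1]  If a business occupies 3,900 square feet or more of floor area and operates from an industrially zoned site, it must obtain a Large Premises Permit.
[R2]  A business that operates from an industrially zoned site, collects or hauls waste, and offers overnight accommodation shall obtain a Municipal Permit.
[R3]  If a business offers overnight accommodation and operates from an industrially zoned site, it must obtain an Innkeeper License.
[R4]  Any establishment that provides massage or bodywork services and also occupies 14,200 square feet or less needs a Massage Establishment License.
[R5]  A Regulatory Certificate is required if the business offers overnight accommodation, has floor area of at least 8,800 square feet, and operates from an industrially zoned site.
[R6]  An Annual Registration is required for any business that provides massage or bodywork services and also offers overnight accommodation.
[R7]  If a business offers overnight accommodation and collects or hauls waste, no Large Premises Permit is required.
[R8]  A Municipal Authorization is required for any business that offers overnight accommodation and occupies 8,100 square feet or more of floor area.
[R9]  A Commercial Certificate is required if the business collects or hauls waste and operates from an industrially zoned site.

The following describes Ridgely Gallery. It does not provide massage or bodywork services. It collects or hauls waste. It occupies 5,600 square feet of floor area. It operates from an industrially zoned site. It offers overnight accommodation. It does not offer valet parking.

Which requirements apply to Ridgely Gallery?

[R1] floor area 5,600 square feet ≥ 3,900 square feet; operates from an industrially zoned site → Large Premises Permit required.
[R2] operates from an industrially zoned site; collects or hauls waste; offers overnight accommodation → Municipal Permit required.
[R3] offers overnight accommodation; operates from an industrially zoned site → Innkeeper License required.
[R4] does not provide massage or bodywork services; floor area 5,600 square feet ≤ 14,200 square feet → Massage Establishment License not required.
[R5] offers overnight accommodation; floor area 5,600 square feet < 8,800 square feet; operates from an industrially zoned site → Regulatory Certificate not required.
[R6] does not provide massage or bodywork services; offers overnight accommodation → Annual Registration not required.
[R7] offers overnight accommodation; collects or hauls waste → exempt from Large Premises Permit.
[R8] offers overnight accommodation; floor area 5,600 square feet < 8,100 square feet → Municipal Authorization not required.
[R9] collects or hauls waste; operates from an industrially zoned site → Commercial Certificate required.

Commercial Certificate, Innkeeper License, Municipal Permit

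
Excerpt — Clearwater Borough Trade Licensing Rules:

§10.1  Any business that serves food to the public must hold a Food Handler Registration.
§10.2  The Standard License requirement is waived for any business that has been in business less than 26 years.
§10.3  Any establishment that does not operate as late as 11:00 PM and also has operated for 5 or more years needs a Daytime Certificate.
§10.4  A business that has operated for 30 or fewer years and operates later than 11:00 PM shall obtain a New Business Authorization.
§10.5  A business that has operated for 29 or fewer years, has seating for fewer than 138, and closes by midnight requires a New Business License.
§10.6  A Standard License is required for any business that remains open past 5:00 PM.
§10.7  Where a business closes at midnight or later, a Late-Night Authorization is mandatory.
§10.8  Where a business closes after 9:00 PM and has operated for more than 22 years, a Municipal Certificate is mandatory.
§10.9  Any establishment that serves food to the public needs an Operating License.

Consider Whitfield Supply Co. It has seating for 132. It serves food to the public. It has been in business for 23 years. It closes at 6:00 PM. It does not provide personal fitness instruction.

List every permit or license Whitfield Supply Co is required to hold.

§10.1 serves food to the public → Food Handler Registration required.
§10.2 years in business 23 < 26 → exempt from Standard License.
§10.3 closes 6:00 PM, at/before 11:00 PM; years in business 23 ≥ 5 → Daytime Certificate required.
§10.4 years in business 23 ≤ 30; closes 6:00 PM, at/before 11:00 PM → New Business Authorization not required.
§10.5 years in business 23 ≤ 29; seating 132 < 138; closes 6:00 PM, at/before midnight → New Business License required.
§10.6 closes 6:00 PM, after 5:00 PM → Standard License required.
§10.7 closes 6:00 PM, at/before midnight → Late-Night Authorization not required.
§10.8 closes 6:00 PM, at/before 9:00 PM; years in business 23 > 22 → Municipal Certificate not required.
§10.9 serves food to the public → Operating License required.

Daytime Certificate, Food Handler Registration, New Business License, Operating License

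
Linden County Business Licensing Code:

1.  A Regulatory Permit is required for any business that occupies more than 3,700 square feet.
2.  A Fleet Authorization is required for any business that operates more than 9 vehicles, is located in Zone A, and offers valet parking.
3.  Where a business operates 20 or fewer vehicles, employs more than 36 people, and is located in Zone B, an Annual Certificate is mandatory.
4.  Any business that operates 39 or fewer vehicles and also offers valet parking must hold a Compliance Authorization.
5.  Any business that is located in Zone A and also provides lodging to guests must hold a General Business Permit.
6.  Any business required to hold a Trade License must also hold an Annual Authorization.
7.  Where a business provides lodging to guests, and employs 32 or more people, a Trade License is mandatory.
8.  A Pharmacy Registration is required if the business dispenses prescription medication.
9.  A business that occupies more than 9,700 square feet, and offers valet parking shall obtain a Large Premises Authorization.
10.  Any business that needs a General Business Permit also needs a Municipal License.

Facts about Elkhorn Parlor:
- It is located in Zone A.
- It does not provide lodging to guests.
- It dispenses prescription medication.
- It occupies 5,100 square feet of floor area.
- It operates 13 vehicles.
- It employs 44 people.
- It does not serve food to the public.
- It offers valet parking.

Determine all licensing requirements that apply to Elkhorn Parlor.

1. floor area 5,100 square feet > 3,700 square feet → Regulatory Permit required.
2. vehicles 13 > 9; is located in Zone A; offers valet parking → Fleet Authorization required.
3. vehicles 13 ≤ 20; employees 44 > 36; is located in Zone A (not: is located in Zone B) → Annual Certificate not required.
4. vehicles 13 ≤ 39; offers valet parking → Compliance Authorization required.
5. is located in Zone A; does not provide lodging to guests → General Business Permit not required.
6. Trade License is not required → no effect.
7. does not provide lodging to guests; employees 44 ≥ 32 → Trade License not required.
8. dispenses prescription medication → Pharmacy Registration required.
9. floor area 5,100 square feet ≤ 9,700 square feet; offers valet parking → Large Premises Authorization not required.
10. General Business Permit is not required → no effect.

Compliance Authorization, Fleet Authorization, Pharmacy Registration, Regulatory Permit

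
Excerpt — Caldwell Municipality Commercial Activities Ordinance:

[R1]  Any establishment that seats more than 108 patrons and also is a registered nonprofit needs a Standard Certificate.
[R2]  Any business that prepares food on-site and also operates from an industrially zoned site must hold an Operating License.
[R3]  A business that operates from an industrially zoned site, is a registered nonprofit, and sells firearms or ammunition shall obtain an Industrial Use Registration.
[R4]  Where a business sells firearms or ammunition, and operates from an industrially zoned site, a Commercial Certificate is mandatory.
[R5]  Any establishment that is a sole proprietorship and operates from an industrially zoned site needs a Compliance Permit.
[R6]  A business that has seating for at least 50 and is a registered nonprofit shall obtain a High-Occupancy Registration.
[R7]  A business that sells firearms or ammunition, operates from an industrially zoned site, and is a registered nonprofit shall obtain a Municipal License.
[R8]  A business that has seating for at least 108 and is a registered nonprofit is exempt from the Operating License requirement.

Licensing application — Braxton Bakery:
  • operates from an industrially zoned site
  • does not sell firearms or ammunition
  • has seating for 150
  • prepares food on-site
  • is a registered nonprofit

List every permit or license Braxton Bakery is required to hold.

[R1] seating 150 > 108; is a registered nonprofit → Standard Certificate required.
[R2] prepares food on-site; operates from an industrially zoned site → Operating License required.
[R3] operates from an industrially zoned site; is a registered nonprofit; does not sell firearms or ammunition → Industrial Use Registration not required.
[R4] does not sell firearms or ammunition; operates from an industrially zoned site → Commercial Certificate not required.
[R5] is a registered nonprofit (not: is a sole proprietorship); operates from an industrially zoned site → Compliance Permit not required.
[R6] seating 150 ≥ 50; is a registered nonprofit → High-Occupancy Registration required.
[R7] does not sell firearms or ammunition; operates from an industrially zoned site; is a registered nonprofit → Municipal License not required.
[R8] seating 150 ≥ 108; is a registered nonprofit → exempt from Operating License.

High-Occupancy Registration, Standard Certificate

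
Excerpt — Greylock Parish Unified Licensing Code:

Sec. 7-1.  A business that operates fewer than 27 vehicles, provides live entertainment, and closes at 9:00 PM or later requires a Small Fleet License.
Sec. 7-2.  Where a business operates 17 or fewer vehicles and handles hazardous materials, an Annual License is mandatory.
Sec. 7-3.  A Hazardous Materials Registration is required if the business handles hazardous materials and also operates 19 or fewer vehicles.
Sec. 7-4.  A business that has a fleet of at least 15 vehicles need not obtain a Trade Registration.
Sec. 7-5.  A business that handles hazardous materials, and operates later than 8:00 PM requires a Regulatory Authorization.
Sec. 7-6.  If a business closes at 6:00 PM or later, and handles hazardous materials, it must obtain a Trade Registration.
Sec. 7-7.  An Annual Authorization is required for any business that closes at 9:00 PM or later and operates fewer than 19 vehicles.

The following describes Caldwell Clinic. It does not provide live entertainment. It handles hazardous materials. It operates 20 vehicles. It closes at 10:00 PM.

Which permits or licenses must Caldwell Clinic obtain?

Sec. 7-1. vehicles 20 < 27; does not provide live entertainment; closes 10:00 PM, after 9:00 PM → Small Fleet License not required.
Sec. 7-2. vehicles 20 > 17; handles hazardous materials → Annual License not required.
Sec. 7-3. handles hazardous materials; vehicles 20 > 19 → Hazardous Materials Registration not required.
Sec. 7-4. vehicles 20 ≥ 15 → exempt from Trade Registration.
Sec. 7-5. handles hazardous materials; closes 10:00 PM, after 8:00 PM → Regulatory Authorization required.
Sec. 7-6. closes 10:00 PM, after 6:00 PM; handles hazardous materials → Trade Registration required.
Sec. 7-7. closes 10:00 PM, after 9:00 PM; vehicles 20 ≥ 19 → Annual Authorization not required.

Regulatory Authorization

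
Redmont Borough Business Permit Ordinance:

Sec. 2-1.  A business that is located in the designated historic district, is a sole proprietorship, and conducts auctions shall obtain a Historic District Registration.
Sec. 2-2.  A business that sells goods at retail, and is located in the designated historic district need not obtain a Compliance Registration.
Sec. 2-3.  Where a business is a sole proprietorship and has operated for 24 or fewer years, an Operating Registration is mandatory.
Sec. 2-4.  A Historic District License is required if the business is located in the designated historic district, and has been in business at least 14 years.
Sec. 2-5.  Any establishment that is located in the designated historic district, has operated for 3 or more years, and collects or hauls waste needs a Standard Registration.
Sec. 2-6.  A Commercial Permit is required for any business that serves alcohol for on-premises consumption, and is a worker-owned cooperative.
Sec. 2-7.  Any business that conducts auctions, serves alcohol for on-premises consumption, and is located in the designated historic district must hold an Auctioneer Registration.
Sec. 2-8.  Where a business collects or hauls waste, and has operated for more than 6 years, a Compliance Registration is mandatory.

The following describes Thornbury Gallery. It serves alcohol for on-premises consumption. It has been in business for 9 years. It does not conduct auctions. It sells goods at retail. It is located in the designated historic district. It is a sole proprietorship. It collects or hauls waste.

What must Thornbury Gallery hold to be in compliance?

Operating Registration, Standard Registration

Sec. 2-1. is located in the designated historic district; is a sole proprietorship; does not conduct auctions → Historic District Registration not required.
Sec. 2-2. sells goods at retail; is located in the designated historic district → exempt from Compliance Registration.
Sec. 2-3. is a sole proprietorship; years in business 9 ≤ 24 → Operating Registration required.
Sec. 2-4. is located in the designated historic district; years in business 9 < 14 → Historic District License not required.
Sec. 2-5. is located in the designated historic district; years in business 9 ≥ 3; collects or hauls waste → Standard Registration required.
Sec. 2-6. serves alcohol for on-premises consumption; is a sole proprietorship (not: is a worker-owned cooperative) → Commercial Permit not required.
Sec. 2-7. does not conduct auctions; serves alcohol for on-premises consumption; is located in the designated historic district → Auctioneer Registration not required.
Sec. 2-8. collects or hauls waste; years in business 9 > 6 → Compliance Registration required.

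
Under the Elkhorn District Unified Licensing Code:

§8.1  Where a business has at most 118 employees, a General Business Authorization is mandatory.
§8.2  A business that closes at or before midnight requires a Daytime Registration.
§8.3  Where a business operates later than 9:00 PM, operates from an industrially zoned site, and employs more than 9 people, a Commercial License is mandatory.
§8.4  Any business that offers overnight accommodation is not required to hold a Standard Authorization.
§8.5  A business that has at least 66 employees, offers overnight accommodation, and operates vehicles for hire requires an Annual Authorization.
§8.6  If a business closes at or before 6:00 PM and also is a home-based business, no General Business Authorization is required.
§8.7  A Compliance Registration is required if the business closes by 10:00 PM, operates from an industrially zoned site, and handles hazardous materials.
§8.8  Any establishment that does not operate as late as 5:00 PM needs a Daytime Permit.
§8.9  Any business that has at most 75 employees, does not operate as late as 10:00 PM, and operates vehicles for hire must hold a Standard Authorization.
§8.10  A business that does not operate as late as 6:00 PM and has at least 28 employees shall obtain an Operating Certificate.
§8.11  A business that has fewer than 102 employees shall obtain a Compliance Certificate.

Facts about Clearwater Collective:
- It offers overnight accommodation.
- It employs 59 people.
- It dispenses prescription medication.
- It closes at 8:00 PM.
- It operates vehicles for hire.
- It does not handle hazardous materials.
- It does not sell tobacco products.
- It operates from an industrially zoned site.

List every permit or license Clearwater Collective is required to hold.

§8.1 employees 59 ≤ 118 → General Business Authorization required.
§8.2 closes 8:00 PM, at/before midnight → Daytime Registration required.
§8.3 closes 8:00 PM, at/before 9:00 PM; operates from an industrially zoned site; employees 59 > 9 → Commercial License not required.
§8.4 offers overnight accommodation → exempt from Standard Authorization.
§8.5 employees 59 < 66; offers overnight accommodation; operates vehicles for hire → Annual Authorization not required.
§8.6 closes 8:00 PM, after 6:00 PM; operates from an industrially zoned site (not: is a home-based business) → General Business Authorization exemption does not apply.
§8.7 closes 8:00 PM, at/before 10:00 PM; operates from an industrially zoned site; does not handle hazardous materials → Compliance Registration not required.
§8.8 closes 8:00 PM, after 5:00 PM → Daytime Permit not required.
§8.9 employees 59 ≤ 75; closes 8:00 PM, at/before 10:00 PM; operates vehicles for hire → Standard Authorization required.
§8.10 closes 8:00 PM, after 6:00 PM; employees 59 ≥ 28 → Operating Certificate not required.
§8.11 employees 59 < 102 → Compliance Certificate required.

Compliance Certificate, Daytime Registration, General Business Authorization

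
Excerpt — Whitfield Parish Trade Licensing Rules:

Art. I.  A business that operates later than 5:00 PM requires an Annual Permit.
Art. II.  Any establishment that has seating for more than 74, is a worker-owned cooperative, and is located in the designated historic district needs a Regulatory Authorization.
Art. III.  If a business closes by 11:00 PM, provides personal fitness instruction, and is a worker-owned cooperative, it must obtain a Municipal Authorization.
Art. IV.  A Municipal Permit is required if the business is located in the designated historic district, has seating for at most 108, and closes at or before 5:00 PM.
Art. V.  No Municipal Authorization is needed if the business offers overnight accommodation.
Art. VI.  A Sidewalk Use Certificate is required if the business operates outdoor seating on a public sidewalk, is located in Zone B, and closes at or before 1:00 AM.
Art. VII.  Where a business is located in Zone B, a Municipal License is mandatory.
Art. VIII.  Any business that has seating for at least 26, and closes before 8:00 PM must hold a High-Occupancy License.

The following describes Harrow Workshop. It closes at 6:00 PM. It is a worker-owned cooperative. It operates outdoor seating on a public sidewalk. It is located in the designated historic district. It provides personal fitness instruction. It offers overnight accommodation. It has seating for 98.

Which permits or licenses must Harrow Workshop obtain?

Art. I. closes 6:00 PM, after 5:00 PM → Annual Permit required.
Art. II. seating 98 > 74; is a worker-owned cooperative; is located in the designated historic district → Regulatory Authorization required.
Art. III. closes 6:00 PM, at/before 11:00 PM; provides personal fitness instruction; is a worker-owned cooperative → Municipal Authorization required.
Art. IV. is located in the designated historic district; seating 98 ≤ 108; closes 6:00 PM, after 5:00 PM → Municipal Permit not required.
Art. V. offers overnight accommodation → exempt from Municipal Authorization.
Art. VI. operates outdoor seating on a public sidewalk; is located in the designated historic district (not: is located in Zone B); closes 6:00 PM, at/before 1:00 AM → Sidewalk Use Certificate not required.
Art. VII. is located in the designated historic district (not: is located in Zone B) → Municipal License not required.
Art. VIII. seating 98 ≥ 26; closes 6:00 PM, at/before 8:00 PM → High-Occupancy License required.

Annual Permit, High-Occupancy License, Regulatory Authorization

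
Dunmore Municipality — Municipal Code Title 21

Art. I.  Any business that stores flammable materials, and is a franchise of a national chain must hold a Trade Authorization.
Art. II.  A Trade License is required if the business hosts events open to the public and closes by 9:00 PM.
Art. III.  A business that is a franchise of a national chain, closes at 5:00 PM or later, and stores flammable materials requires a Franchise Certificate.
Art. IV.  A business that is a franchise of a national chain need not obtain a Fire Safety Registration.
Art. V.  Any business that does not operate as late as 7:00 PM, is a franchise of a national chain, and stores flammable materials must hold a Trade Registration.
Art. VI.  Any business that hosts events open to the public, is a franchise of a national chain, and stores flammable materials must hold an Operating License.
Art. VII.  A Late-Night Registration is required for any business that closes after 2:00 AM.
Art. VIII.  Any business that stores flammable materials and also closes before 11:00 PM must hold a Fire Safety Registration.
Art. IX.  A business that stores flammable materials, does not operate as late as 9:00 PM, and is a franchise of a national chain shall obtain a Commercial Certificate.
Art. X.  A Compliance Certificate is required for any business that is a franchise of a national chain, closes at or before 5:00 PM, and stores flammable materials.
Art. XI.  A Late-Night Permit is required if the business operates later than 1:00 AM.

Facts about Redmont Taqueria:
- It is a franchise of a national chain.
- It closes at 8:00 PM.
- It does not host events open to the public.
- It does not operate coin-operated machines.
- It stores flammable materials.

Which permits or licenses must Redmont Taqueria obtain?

Commercial Certificate, Franchise Certificate, Trade Authorization

Art. I. stores flammable materials; is a franchise of a national chain → Trade Authorization required.
Art. II. does not host events open to the public; closes 8:00 PM, at/before 9:00 PM → Trade License not required.
Art. III. is a franchise of a national chain; closes 8:00 PM, after 5:00 PM; stores flammable materials → Franchise Certificate required.
Art. IV. is a franchise of a national chain → exempt from Fire Safety Registration.
Art. V. closes 8:00 PM, after 7:00 PM; is a franchise of a national chain; stores flammable materials → Trade Registration not required.
Art. VI. does not host events open to the public; is a franchise of a national chain; stores flammable materials → Operating License not required.
Art. VII. closes 8:00 PM, at/before 2:00 AM → Late-Night Registration not required.
Art. VIII. stores flammable materials; closes 8:00 PM, at/before 11:00 PM → Fire Safety Registration required.
Art. IX. stores flammable materials; closes 8:00 PM, at/before 9:00 PM; is a franchise of a national chain → Commercial Certificate required.
Art. X. is a franchise of a national chain; closes 8:00 PM, after 5:00 PM; stores flammable materials → Compliance Certificate not required.
Art. XI. closes 8:00 PM, at/before 1:00 AM → Late-Night Permit not required.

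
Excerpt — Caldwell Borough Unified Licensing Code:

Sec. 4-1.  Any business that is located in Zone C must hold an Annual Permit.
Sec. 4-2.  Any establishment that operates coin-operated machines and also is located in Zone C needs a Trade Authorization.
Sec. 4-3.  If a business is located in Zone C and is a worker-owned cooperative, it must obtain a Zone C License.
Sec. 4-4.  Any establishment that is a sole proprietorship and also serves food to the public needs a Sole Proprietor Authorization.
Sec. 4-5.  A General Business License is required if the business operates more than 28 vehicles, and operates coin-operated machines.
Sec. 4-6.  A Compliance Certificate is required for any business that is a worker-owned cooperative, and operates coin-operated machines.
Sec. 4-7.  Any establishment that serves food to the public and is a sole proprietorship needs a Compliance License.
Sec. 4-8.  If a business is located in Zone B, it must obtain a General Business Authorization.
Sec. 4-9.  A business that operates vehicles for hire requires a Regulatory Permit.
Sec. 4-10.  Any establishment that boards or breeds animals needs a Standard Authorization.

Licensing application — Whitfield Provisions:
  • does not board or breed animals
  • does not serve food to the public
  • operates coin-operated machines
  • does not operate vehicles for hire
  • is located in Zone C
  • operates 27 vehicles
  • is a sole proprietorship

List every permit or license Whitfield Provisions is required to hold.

Annual Permit, Trade Authorization

Sec. 4-1. is located in Zone C → Annual Permit required.
Sec. 4-2. operates coin-operated machines; is located in Zone C → Trade Authorization required.
Sec. 4-3. is located in Zone C; is a sole proprietorship (not: is a worker-owned cooperative) → Zone C License not required.
Sec. 4-4. is a sole proprietorship; does not serve food to the public → Sole Proprietor Authorization not required.
Sec. 4-5. vehicles 27 ≤ 28; operates coin-operated machines → General Business License not required.
Sec. 4-6. is a sole proprietorship (not: is a worker-owned cooperative); operates coin-operated machines → Compliance Certificate not required.
Sec. 4-7. does not serve food to the public; is a sole proprietorship → Compliance License not required.
Sec. 4-8. is located in Zone C (not: is located in Zone B) → General Business Authorization not required.
Sec. 4-9. does not operate vehicles for hire → Regulatory Permit not required.
Sec. 4-10. does not board or breed animals → Standard Authorization not required.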